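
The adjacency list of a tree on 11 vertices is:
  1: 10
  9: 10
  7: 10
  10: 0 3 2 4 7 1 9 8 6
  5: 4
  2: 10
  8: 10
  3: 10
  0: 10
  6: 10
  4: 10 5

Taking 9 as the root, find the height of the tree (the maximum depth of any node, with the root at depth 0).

The longest root-to-leaf path is 9 → 10 → 4 → 5 (3 edges).

3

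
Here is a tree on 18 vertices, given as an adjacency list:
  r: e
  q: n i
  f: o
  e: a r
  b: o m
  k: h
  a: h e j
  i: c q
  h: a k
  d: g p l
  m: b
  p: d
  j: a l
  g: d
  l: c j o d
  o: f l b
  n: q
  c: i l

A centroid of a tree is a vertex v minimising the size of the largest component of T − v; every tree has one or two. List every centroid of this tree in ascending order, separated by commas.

l

Removing l splits the tree into components of sizes 6, 4, 4, 3; the largest is 6 ≤ ⌊18/2⌋ = 9.
Every other node leaves some component of size > 9, so the centroid is unique.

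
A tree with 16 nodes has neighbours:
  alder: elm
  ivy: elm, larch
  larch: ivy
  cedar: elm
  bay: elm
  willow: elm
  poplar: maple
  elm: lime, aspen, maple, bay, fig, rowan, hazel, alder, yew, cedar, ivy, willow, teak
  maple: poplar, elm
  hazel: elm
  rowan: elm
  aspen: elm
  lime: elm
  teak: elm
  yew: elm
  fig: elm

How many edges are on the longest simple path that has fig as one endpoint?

3

The node farthest from fig is poplar (larch also at distance 3), via fig–elm–maple–poplar — 3 edges.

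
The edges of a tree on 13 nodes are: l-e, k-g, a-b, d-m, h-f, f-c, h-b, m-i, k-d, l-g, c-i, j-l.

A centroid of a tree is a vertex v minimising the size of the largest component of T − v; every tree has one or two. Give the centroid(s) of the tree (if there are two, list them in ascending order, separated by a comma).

Removing m splits the tree into components of sizes 6, 6; the largest is 6 ≤ ⌊13/2⌋ = 6.
No neighbour of m does as well, so m is the unique centroid.

m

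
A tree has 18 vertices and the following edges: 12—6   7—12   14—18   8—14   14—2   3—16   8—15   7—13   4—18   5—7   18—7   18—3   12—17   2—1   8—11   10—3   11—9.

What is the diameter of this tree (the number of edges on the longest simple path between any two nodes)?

7

A longest path is 9 - 11 - 8 - 14 - 18 - 7 - 12 - 6, with 7 edges.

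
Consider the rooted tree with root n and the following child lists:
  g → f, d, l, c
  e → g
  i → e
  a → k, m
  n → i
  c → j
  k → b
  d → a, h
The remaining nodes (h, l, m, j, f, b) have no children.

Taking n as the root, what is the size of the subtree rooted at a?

4

a's subtree: {a, m, k, b}, size 4.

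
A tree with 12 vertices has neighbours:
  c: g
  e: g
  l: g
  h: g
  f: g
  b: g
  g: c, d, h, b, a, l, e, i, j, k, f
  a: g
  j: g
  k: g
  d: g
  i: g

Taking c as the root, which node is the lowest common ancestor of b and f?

Path b→root: b g c; path f→root: f g c.
First common node: g.

g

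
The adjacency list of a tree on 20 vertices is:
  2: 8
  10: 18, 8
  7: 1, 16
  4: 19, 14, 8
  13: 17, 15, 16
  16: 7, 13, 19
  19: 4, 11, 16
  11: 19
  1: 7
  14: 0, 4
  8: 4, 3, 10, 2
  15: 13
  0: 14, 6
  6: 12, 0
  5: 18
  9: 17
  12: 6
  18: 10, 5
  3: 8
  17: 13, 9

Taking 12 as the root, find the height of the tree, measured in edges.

9

A deepest node is 9, reached by 12 – 6 – 0 – 14 – 4 – 19 – 16 – 13 – 17 – 9.
That path has 9 edges, so the height is 9.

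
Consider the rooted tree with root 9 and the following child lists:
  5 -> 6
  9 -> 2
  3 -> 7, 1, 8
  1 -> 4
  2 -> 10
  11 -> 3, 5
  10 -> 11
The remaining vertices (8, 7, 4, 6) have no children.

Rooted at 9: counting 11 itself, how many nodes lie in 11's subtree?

11's subtree: {11, 5, 3, 6, 7, 1, 8, 4}, size 8.

8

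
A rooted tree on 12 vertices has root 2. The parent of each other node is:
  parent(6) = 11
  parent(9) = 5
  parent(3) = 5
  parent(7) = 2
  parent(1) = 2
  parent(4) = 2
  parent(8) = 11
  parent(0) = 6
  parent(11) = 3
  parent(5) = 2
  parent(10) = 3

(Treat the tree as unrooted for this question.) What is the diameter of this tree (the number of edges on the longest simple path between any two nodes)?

6

Starting from 0, a farthest node is 1 at distance 6.
One longest path: 0-6-11-3-5-2-1.
So the diameter is 6.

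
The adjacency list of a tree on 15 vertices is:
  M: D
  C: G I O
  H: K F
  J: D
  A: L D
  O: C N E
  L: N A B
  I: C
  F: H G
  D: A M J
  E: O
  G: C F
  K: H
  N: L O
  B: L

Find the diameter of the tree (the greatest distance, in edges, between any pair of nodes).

10

A longest path is K – H – F – G – C – O – N – L – A – D – M, with 10 edges.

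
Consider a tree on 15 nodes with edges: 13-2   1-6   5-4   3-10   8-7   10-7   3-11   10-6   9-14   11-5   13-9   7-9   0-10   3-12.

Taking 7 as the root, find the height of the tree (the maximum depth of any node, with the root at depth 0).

4 sits deepest: 7 – 10 – 3 – 11 – 5 – 4 — 5 edges from the root.

5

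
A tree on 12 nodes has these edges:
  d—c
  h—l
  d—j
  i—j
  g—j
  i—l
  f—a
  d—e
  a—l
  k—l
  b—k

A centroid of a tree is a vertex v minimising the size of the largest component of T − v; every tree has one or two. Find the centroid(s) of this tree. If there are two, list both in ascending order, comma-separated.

i, l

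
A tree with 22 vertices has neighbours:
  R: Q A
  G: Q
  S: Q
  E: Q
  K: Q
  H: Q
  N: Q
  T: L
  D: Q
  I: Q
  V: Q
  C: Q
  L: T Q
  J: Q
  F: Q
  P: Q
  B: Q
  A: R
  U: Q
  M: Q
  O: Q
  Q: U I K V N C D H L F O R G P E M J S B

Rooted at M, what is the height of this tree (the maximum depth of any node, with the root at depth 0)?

3

The longest root-to-leaf path is M → Q → L → T (3 edges).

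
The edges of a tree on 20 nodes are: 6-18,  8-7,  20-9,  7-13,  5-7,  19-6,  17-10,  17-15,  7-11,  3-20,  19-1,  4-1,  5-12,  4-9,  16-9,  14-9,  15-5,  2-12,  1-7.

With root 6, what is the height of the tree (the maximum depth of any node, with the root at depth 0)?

The longest root-to-leaf path is 6-19-1-7-5-15-17-10 (7 edges).

7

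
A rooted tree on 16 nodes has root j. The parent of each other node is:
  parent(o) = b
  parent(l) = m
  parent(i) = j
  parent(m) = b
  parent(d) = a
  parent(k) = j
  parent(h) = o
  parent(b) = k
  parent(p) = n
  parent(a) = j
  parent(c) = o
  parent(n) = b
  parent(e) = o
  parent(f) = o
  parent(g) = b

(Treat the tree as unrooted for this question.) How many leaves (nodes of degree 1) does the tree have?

9

Degree-1 nodes: c, d, e, f, g, h, i, l, p — 9 of them.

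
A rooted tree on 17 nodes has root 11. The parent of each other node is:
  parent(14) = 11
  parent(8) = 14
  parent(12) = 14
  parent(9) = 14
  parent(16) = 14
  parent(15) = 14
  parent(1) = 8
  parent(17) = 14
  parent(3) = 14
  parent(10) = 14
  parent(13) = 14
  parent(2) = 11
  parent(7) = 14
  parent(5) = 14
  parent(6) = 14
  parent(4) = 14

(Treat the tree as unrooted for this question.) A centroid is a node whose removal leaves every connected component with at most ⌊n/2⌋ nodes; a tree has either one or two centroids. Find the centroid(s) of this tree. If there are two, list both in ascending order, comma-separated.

14

Delete 14: the remaining components have sizes 2, 2, 1, 1, 1, 1, 1, 1, 1, 1, 1, 1, 1, 1. Max 2 ≤ 8, so 14 is a centroid.
Every other node leaves some component of size > 8, so the centroid is unique.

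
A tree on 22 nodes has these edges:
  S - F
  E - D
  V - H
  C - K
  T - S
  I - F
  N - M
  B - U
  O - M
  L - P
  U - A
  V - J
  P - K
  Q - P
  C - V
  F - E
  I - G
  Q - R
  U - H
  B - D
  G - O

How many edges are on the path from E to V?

The path is E–D–B–U–H–V, which has 5 edges.

5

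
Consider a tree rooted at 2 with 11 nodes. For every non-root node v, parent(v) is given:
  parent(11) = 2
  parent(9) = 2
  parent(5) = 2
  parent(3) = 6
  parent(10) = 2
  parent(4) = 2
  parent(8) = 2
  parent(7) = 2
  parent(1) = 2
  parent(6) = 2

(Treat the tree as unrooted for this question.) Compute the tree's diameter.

3

BFS from 3 reaches 7 last, at distance 3; BFS from 7 confirms no node is farther.
Path: 3-6-2-7.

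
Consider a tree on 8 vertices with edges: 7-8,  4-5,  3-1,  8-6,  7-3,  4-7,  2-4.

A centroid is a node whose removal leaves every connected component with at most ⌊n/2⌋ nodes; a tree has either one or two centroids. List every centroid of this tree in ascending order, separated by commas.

Removing 7 splits the tree into components of sizes 3, 2, 2; the largest is 3 ≤ ⌊8/2⌋ = 4.
Every other node leaves some component of size > 4, so the centroid is unique.

7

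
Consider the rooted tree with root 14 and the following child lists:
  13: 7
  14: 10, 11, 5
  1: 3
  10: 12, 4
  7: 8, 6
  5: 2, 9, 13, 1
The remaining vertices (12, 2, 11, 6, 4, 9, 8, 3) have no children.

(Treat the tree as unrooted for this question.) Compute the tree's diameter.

A longest path is 6 - 7 - 13 - 5 - 14 - 10 - 12, with 6 edges.

6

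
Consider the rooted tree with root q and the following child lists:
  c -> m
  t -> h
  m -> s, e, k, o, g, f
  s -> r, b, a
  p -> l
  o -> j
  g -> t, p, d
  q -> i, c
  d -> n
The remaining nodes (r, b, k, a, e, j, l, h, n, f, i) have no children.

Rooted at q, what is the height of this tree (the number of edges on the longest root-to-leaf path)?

5

A deepest node is l, reached by q – c – m – g – p – l.
That path has 5 edges, so the height is 5.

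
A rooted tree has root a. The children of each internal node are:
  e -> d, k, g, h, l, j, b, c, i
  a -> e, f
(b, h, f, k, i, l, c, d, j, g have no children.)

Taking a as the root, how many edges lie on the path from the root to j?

Path from a to j: a – e – j, which has 2 edges.

2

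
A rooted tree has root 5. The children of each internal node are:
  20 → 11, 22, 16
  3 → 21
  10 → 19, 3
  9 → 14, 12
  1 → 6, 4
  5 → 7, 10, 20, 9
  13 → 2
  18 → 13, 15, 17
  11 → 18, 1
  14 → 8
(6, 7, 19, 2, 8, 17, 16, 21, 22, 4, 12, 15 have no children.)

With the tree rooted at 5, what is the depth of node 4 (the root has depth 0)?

4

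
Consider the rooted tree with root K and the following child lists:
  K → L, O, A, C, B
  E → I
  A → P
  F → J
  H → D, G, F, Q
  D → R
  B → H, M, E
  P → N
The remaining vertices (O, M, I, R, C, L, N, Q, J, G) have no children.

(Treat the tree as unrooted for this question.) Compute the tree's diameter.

7

Starting from N, a farthest node is J at distance 7.
One longest path: N-P-A-K-B-H-F-J.
So the diameter is 7.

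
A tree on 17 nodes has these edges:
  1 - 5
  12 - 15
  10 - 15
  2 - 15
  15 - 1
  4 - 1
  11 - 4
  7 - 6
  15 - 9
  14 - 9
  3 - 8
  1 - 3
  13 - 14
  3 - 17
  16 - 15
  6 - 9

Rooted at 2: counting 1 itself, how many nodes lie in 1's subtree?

7

Descendants of 1 (including itself): 1, 4, 5, 3, 11, 17, 8. That's 7.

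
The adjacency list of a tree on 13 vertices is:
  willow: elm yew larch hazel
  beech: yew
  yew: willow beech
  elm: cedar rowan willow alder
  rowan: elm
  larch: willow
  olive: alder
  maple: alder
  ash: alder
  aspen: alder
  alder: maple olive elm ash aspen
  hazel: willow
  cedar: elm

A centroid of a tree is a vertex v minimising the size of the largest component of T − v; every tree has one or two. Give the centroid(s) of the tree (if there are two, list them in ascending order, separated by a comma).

elm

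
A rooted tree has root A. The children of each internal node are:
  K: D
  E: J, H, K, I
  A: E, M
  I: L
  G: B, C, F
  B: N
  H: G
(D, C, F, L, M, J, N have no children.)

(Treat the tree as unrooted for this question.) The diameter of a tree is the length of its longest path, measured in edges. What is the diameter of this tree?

6

A longest path is M – A – E – H – G – B – N, with 6 edges.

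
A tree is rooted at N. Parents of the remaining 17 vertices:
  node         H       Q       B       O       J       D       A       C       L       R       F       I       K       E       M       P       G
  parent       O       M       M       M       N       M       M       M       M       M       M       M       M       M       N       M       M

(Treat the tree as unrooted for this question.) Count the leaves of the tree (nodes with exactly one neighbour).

The leaves are A, B, C, D, E, F, G, H, I, J, K, L, P, Q, R.
That is 15 leaves.

15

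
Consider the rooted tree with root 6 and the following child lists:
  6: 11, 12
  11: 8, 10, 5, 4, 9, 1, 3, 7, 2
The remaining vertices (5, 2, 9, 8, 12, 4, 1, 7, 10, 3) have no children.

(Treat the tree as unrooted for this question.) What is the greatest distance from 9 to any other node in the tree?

3

The node farthest from 9 is 12, via 9-11-6-12 — 3 edges.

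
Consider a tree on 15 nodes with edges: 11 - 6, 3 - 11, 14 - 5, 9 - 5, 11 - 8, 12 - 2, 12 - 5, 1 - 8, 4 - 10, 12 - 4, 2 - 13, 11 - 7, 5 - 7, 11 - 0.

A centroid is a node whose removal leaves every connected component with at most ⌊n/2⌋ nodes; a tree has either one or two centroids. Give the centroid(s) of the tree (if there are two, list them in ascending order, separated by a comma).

Delete 5: the remaining components have sizes 7, 5, 1, 1. Max 7 ≤ 7, so 5 is a centroid.
Every other node leaves some component of size > 7, so the centroid is unique.

5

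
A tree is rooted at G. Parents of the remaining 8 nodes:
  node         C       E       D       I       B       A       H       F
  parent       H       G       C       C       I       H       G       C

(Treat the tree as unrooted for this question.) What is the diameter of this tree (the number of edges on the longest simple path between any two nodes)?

5

BFS from B reaches E last, at distance 5; BFS from E confirms no node is farther.
Path: B–I–C–H–G–E.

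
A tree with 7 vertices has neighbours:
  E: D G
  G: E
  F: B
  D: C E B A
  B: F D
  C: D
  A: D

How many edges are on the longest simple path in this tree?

4

Starting from G, a farthest node is F at distance 4.
One longest path: G-E-D-B-F.
So the diameter is 4.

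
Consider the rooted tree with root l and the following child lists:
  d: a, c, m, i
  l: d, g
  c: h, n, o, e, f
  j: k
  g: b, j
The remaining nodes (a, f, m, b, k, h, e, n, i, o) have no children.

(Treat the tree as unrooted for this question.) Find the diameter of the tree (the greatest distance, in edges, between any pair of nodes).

6

BFS from n reaches k last, at distance 6; BFS from k confirms no node is farther.
Path: n-c-d-l-g-j-k.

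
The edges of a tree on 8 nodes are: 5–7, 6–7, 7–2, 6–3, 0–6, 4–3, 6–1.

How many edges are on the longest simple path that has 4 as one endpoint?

A farthest node from 4 is 2 (5 also at distance 4).
The path 4 – 3 – 6 – 7 – 2 has 4 edges.

4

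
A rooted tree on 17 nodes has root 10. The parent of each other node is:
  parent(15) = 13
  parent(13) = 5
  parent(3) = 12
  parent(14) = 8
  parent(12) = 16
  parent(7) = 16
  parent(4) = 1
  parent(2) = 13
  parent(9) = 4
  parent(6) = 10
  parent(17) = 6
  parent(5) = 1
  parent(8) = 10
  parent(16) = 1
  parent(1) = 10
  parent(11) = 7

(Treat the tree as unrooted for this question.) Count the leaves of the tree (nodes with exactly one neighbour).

7

Exactly 7 nodes have a single neighbour: 2, 3, 9, 11, 14, 15, 17.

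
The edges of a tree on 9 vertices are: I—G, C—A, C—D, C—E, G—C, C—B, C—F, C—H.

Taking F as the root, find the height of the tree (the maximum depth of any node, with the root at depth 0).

3

The longest root-to-leaf path is F–C–G–I (3 edges).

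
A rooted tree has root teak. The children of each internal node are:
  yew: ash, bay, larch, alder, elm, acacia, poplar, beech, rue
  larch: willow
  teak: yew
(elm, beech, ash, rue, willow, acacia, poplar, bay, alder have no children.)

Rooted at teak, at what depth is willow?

Path from teak to willow: teak → yew → larch → willow, which has 3 edges.

3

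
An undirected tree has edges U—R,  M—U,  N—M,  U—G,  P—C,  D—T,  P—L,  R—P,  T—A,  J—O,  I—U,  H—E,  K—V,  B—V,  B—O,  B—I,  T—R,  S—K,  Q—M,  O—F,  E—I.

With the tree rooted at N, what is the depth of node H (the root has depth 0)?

5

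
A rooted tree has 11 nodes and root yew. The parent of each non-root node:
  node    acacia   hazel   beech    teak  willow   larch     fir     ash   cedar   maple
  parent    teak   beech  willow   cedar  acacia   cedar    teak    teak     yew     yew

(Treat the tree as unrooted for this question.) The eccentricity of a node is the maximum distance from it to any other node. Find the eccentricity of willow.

5

Distances from willow peak at 5, attained at maple.
willow-acacia-teak-cedar-yew-maple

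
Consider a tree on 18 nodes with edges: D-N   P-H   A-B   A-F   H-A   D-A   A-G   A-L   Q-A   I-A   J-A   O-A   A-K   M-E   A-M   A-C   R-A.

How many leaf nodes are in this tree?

14

Exactly 14 nodes have a single neighbour: B, C, E, F, G, I, J, K, L, N, O, P, Q, R.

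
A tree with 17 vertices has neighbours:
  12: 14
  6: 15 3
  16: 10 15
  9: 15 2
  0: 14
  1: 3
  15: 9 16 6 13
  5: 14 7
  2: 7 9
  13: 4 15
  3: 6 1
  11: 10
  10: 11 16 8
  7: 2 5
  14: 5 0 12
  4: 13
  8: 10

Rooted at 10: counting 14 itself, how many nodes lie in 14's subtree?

3

Descendants of 14 (including itself): 14, 12, 0. That's 3.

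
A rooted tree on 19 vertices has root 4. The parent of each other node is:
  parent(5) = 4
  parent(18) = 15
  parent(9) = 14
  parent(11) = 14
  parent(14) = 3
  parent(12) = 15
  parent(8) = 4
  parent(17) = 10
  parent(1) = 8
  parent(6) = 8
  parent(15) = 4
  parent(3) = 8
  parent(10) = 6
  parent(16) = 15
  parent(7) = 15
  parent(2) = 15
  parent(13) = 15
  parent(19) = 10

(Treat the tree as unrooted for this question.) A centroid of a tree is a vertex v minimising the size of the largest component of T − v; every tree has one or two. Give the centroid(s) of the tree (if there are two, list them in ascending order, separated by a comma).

8

Delete 8: the remaining components have sizes 9, 4, 4, 1. Max 9 ≤ 9, so 8 is a centroid.
Every other node leaves some component of size > 9, so the centroid is unique.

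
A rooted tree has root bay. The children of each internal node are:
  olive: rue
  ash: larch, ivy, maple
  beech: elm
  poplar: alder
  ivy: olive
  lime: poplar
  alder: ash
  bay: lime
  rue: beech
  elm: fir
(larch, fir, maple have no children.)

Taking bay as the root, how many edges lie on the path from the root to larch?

5

Climbing from larch to the root: larch – ash – alder – poplar – lime – bay. That's 5 steps.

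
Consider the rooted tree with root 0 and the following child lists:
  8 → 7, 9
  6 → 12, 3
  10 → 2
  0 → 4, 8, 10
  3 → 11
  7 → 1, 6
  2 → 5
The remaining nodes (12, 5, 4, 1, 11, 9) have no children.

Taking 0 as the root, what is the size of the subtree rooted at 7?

6

The subtree rooted at 7 contains: 7, 6, 1, 3, 12, 11 — 6 nodes.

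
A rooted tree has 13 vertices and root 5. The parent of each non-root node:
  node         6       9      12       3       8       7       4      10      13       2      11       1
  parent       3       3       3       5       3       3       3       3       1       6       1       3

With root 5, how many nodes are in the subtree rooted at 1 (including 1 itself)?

1's subtree: {1, 11, 13}, size 3.

3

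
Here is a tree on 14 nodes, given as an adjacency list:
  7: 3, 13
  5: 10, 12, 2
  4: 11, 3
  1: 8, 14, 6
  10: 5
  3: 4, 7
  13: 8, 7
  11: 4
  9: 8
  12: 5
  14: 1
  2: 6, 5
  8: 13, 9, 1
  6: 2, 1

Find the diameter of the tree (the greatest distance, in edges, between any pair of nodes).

Starting from 11, a farthest node is 10 at distance 10.
One longest path: 11–4–3–7–13–8–1–6–2–5–10.
So the diameter is 10.

10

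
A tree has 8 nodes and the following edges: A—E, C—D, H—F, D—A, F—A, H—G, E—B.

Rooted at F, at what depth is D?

Climbing from D to the root: D → A → F. That's 2 steps.

2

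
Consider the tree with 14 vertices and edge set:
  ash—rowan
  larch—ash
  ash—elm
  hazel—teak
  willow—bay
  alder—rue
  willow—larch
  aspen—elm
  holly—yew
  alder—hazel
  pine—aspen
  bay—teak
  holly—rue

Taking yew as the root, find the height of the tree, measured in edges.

The longest root-to-leaf path is yew-holly-rue-alder-hazel-teak-bay-willow-larch-ash-elm-aspen-pine (12 edges).

12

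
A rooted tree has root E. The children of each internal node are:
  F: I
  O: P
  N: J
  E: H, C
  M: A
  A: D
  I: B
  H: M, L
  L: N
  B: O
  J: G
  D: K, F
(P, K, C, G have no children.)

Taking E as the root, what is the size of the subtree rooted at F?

F's subtree: {F, I, B, O, P}, size 5.

5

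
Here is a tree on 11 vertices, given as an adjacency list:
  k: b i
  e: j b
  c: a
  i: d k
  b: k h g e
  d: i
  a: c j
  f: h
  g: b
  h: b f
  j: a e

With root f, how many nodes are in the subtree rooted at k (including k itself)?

3

Descendants of k (including itself): k, i, d. That's 3.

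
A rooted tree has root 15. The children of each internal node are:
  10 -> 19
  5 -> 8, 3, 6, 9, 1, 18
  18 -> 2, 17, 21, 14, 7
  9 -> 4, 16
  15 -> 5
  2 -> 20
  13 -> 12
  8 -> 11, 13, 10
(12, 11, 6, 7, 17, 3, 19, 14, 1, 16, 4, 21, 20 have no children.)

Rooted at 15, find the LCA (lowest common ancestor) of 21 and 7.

18

Ancestors of 21 (toward the root): 21, 18, 5, 15.
Ancestors of 7: 7, 18, 5, 15.
The deepest node appearing in both lists is 18.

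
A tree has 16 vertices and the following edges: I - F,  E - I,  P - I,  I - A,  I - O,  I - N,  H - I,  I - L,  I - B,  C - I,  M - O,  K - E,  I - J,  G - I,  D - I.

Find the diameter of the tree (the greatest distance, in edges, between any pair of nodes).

4

BFS from M reaches K last, at distance 4; BFS from K confirms no node is farther.
Path: M-O-I-E-K.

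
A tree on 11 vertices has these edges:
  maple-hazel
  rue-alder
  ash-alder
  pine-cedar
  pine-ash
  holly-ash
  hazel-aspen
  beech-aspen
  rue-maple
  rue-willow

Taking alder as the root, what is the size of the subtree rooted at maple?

The subtree rooted at maple contains: maple, hazel, aspen, beech — 4 nodes.

4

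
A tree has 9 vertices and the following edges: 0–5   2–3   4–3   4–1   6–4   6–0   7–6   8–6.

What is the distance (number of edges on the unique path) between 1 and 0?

1 - 4 - 6 - 0: 3 edges.

3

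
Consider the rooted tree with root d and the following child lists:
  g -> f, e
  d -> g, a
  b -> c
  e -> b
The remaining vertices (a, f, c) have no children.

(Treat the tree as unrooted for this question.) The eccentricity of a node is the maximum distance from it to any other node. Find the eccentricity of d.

4

Distances from d peak at 4, attained at c.
d-g-e-b-c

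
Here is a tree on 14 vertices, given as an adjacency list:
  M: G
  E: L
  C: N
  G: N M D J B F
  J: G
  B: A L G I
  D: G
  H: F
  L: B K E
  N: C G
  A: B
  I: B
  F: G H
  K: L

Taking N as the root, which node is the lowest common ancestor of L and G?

Path L→root: L B G N; path G→root: G N.
First common node: G.

G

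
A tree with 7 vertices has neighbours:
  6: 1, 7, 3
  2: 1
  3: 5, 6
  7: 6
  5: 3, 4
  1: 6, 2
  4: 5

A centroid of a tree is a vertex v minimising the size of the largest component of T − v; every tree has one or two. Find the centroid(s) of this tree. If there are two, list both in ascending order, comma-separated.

Delete 6: the remaining components have sizes 3, 2, 1. Max 3 ≤ 3, so 6 is a centroid.
Every other node leaves some component of size > 3, so the centroid is unique.

6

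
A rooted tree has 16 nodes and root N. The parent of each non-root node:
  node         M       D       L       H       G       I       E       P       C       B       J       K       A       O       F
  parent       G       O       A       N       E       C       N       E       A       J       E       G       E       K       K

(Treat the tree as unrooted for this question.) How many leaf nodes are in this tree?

Degree-1 nodes: B, D, F, H, I, L, M, P — 8 of them.

8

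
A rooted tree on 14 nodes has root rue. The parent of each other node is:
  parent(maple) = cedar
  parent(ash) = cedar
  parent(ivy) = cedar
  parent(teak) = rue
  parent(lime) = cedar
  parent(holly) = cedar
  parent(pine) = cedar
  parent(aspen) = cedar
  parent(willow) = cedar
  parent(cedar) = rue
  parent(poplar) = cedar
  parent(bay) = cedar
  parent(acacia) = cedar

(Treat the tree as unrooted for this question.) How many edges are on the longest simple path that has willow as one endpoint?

3

A farthest node from willow is teak.
The path willow–cedar–rue–teak has 3 edges.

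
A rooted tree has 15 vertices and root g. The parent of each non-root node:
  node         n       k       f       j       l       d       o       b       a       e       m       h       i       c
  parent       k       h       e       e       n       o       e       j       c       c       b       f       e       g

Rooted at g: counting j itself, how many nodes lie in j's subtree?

Descendants of j (including itself): j, b, m. That's 3.

3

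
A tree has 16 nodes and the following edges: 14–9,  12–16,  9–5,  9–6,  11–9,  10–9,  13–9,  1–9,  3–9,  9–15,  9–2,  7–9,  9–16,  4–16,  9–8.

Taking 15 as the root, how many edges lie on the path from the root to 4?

3

15 – 9 – 16 – 4 — 3 edges.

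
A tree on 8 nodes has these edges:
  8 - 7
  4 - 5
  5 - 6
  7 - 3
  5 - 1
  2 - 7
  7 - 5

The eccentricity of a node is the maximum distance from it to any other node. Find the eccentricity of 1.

3

The node farthest from 1 is 8 (3, 2 also at distance 3), via 1-5-7-8 — 3 edges.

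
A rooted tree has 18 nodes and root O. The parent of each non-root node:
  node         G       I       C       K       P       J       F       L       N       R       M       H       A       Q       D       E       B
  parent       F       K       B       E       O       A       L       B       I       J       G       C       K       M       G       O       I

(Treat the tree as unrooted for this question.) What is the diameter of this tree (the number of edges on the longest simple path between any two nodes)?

10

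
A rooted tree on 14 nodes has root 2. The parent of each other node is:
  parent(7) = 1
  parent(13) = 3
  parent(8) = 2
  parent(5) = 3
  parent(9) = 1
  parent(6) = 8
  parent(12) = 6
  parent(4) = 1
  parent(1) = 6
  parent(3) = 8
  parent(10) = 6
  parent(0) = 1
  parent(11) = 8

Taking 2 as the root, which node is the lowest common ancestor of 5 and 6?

5's ancestor chain is 5, 3, 8, 2 and 6's is 6, 8, 2; they first meet at 8.

8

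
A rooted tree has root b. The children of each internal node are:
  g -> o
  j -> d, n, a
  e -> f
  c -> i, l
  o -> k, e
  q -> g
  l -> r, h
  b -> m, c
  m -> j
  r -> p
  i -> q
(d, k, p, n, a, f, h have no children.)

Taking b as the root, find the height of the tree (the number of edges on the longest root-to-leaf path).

7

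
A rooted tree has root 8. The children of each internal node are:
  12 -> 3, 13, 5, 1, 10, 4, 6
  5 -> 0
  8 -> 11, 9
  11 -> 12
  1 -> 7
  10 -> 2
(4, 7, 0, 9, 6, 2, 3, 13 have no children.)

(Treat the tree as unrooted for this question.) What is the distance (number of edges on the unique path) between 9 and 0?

9–8–11–12–5–0: 5 edges.

5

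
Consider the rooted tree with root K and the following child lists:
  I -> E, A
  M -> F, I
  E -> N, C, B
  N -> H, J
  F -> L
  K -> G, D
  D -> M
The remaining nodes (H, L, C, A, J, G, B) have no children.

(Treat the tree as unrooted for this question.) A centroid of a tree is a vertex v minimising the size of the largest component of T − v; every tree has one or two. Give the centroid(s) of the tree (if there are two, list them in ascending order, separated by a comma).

If I is removed the pieces have sizes 6, 6, 1, all ≤ ⌊14/2⌋ = 7.
No neighbour of I does as well, so I is the unique centroid.

I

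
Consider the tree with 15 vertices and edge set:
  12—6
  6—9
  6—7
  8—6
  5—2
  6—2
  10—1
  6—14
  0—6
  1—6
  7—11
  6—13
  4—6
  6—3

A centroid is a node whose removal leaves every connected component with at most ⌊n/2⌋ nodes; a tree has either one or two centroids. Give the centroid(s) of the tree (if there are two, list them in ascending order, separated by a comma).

If 6 is removed the pieces have sizes 2, 2, 2, 1, 1, 1, 1, 1, 1, 1, 1, all ≤ ⌊15/2⌋ = 7.
Every other node leaves some component of size > 7, so the centroid is unique.

6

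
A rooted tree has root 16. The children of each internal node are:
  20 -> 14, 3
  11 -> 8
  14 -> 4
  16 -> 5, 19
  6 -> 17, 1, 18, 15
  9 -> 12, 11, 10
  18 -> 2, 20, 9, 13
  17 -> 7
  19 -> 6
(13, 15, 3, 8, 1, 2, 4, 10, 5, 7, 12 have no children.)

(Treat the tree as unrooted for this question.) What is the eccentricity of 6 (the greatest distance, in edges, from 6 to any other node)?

4

A farthest node from 6 is 4 (8 also at distance 4).
The path 6–18–20–14–4 has 4 edges.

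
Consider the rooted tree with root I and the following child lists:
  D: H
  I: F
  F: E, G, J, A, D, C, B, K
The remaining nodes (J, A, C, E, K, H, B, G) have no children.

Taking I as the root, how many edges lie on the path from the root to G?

2

I – F – G — 2 edges.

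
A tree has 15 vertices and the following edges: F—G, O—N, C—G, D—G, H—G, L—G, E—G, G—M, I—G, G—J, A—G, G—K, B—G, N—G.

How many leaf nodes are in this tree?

Degree-1 nodes: A, B, C, D, E, F, H, I, J, K, L, M, O — 13 of them.

13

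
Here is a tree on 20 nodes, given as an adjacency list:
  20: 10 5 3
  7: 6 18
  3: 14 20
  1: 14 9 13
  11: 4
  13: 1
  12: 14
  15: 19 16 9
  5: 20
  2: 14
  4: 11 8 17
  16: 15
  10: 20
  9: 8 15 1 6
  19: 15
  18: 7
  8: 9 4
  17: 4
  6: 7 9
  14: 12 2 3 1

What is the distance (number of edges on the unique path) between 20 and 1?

Walking from 20: 20 – 3 – 14 – 1. Length 3.

3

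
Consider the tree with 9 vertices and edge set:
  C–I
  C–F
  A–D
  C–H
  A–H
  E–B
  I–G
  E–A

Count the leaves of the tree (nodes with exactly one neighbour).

Exactly 4 nodes have a single neighbour: B, D, F, G.

4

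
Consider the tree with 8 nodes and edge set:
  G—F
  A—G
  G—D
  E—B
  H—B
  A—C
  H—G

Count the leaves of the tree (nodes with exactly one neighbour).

Degree-1 nodes: C, D, E, F — 4 of them.

4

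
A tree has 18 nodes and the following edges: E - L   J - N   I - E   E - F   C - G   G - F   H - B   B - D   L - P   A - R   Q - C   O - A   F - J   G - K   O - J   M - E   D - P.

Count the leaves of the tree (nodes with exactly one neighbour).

7

Exactly 7 nodes have a single neighbour: H, I, K, M, N, Q, R.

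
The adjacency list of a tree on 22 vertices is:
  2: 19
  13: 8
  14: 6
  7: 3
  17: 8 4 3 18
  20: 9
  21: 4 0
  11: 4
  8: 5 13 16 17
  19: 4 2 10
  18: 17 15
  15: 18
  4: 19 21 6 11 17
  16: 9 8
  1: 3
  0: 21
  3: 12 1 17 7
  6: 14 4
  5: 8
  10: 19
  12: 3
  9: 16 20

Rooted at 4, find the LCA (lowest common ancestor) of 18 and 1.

Ancestors of 18 (toward the root): 18, 17, 4.
Ancestors of 1: 1, 3, 17, 4.
The deepest node appearing in both lists is 17.

17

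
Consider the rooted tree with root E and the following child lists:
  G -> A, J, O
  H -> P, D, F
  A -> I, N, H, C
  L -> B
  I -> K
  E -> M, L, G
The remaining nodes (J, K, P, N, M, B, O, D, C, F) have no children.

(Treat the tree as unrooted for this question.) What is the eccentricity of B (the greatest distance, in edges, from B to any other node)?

6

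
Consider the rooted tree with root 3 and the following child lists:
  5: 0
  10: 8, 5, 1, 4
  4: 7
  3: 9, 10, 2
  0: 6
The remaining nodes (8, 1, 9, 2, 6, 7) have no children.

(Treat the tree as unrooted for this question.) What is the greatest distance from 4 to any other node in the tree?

The node farthest from 4 is 6, via 4–10–5–0–6 — 4 edges.

4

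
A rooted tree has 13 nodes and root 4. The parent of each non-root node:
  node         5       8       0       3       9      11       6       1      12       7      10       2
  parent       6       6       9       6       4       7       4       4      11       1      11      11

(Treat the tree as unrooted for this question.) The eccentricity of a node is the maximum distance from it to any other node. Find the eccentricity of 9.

5

Distances from 9 peak at 5, attained at 12 (2, 10 also at distance 5).
9 – 4 – 1 – 7 – 11 – 12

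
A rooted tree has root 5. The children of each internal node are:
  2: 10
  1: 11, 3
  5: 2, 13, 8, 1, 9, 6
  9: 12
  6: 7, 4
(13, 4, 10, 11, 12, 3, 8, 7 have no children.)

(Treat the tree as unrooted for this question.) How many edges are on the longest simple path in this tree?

4

A longest path is 10 – 2 – 5 – 9 – 12, with 4 edges.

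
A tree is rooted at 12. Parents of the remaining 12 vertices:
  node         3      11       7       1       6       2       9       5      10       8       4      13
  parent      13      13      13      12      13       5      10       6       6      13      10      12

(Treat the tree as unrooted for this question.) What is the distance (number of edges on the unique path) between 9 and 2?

Walking from 9: 9 – 10 – 6 – 5 – 2. Length 4.

4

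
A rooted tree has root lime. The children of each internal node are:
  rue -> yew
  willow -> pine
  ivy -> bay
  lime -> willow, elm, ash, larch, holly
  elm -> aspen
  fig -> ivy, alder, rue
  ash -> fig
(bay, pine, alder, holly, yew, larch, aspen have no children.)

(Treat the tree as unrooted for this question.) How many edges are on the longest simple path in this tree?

6

A longest path is bay–ivy–fig–ash–lime–elm–aspen, with 6 edges.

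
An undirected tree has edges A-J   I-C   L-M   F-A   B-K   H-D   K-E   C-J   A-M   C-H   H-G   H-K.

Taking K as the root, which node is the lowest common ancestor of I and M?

C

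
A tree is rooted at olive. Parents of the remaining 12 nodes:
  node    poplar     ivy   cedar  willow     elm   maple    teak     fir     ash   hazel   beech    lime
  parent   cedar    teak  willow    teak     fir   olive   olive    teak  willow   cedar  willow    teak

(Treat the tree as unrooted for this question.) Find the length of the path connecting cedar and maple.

4

cedar - willow - teak - olive - maple: 4 edges.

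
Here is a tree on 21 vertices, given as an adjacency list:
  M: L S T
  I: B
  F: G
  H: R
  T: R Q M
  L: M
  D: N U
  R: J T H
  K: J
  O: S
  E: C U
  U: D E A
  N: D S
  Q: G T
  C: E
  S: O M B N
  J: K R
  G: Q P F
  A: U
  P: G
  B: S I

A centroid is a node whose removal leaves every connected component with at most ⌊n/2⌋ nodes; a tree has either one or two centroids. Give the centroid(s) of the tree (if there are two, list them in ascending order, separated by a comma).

M

Delete M: the remaining components have sizes 10, 9, 1. Max 10 ≤ 10, so M is a centroid.
Every other node leaves some component of size > 10, so the centroid is unique.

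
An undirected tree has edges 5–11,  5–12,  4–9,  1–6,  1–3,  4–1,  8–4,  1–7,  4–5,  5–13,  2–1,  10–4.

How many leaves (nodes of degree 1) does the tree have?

10

The leaves are 2, 3, 6, 7, 8, 9, 10, 11, 12, 13.
That is 10 leaves.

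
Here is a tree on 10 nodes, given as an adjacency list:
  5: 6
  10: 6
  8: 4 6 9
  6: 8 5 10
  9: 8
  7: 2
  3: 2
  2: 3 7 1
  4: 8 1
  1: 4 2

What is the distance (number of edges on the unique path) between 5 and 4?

The path is 5 - 6 - 8 - 4, which has 3 edges.

3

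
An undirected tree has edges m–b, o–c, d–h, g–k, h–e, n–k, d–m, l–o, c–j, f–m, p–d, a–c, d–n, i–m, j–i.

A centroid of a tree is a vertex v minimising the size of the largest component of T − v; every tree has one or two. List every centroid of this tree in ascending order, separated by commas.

If m is removed the pieces have sizes 7, 6, 1, 1, all ≤ ⌊16/2⌋ = 8.
Every other node leaves some component of size > 8, so the centroid is unique.

m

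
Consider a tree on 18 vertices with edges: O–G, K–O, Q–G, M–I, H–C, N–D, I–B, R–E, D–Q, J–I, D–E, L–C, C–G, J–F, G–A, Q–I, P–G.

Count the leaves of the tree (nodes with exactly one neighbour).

Degree-1 nodes: A, B, F, H, K, L, M, N, P, R — 10 of them.

10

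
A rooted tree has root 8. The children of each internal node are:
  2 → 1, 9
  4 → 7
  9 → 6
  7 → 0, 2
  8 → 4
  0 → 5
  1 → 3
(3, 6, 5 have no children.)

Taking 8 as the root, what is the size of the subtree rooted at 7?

7's subtree: {7, 0, 2, 5, 1, 9, 3, 6}, size 8.

8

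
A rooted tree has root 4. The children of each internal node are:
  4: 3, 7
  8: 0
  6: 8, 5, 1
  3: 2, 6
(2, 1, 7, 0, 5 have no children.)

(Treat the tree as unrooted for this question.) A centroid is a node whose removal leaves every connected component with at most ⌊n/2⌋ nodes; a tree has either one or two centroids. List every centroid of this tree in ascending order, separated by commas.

Removing 6 splits the tree into components of sizes 4, 2, 1, 1; the largest is 4 ≤ ⌊9/2⌋ = 4.
No neighbour of 6 does as well, so 6 is the unique centroid.

6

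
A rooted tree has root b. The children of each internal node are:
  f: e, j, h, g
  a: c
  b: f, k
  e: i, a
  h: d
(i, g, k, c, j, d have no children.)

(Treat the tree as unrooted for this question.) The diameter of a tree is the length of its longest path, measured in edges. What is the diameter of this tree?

BFS from d reaches c last, at distance 5; BFS from c confirms no node is farther.
Path: d-h-f-e-a-c.

5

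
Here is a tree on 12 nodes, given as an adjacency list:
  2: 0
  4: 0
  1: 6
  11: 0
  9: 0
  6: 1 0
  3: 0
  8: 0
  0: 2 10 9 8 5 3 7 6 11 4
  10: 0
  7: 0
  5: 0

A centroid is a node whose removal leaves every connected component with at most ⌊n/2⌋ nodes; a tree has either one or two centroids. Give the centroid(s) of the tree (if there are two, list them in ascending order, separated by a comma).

If 0 is removed the pieces have sizes 2, 1, 1, 1, 1, 1, 1, 1, 1, 1, all ≤ ⌊12/2⌋ = 6.
Every other node leaves some component of size > 6, so the centroid is unique.

0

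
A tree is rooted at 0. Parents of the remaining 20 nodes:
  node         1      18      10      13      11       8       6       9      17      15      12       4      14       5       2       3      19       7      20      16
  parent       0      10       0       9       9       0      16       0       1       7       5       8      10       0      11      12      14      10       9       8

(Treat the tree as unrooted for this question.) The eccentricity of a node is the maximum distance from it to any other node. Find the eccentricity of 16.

5

Distances from 16 peak at 5, attained at 19 (3, 2, 15 also at distance 5).
16-8-0-10-14-19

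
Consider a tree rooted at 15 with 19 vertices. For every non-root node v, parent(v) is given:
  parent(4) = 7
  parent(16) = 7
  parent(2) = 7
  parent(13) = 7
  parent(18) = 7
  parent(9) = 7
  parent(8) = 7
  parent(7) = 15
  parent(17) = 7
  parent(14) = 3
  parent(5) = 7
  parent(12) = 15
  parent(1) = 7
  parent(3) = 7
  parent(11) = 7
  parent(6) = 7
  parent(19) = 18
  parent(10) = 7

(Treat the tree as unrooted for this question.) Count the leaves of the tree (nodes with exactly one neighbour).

15

Exactly 15 nodes have a single neighbour: 1, 2, 4, 5, 6, 8, 9, 10, 11, 12, 13, 14, 16, 17, 19.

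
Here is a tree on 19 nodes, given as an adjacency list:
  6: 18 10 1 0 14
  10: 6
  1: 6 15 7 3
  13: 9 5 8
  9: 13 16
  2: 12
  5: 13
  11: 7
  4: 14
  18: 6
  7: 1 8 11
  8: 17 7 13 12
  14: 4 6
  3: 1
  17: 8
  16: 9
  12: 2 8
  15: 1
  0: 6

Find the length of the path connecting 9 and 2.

Walking from 9: 9–13–8–12–2. Length 4.

4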